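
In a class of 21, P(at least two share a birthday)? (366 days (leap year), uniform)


P(all different) = Π(366-i)/366 for i=0..20
= 0.557221
P(match) = 1 - 0.557221 = 0.442779

P ≈ 0.4428 ≈ 44.28%


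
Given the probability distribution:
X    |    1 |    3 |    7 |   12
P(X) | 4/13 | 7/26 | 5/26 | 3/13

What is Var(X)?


E[X] = 68/13
E[X²] = 590/13
Var(X) = E[X²] - (E[X])² = 590/13 - 4624/169 = 3046/169

Var(X) = 3046/169 ≈ 18.0237


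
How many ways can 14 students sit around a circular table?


Circular arrangements of 14 distinct objects: fix one position to break rotational symmetry.
(n-1)! = 13! = 6227020800

6227020800


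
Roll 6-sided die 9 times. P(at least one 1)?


P(no 1)^9 = (5/6)^9 = 1953125/10077696
P(≥1) = 1 - 1953125/10077696 = 8124571/10077696

P = 8124571/10077696 ≈ 80.62%


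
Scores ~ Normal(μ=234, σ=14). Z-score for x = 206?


z = (x - μ)/σ = (206 - 234)/14 = -2.0

z = -2.0


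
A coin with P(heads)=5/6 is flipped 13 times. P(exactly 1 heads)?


Binomial: P(X=1) = C(13,1)×p^1×(1-p)^12
= 13 × 5/6 × 1/2176782336 = 65/13060694016

P(X=1) = 65/13060694016 ≈ 0.00%


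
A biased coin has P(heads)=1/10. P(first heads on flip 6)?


Geometric: P(X=6) = (1-p)^(k-1)×p = (9/10)^5×1/10 = 59049/1000000

P(X=6) = 59049/1000000 ≈ 5.90%


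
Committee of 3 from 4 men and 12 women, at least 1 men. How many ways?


Count by #men:
  1M,2W: C(4,1)×C(12,2)=264
  2M,1W: C(4,2)×C(12,1)=72
  3M,0W: C(4,3)×C(12,0)=4
Total = 340

340


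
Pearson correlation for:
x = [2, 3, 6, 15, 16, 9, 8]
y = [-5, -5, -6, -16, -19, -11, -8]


n=7, Σx=59, Σy=-70, Σxy=-768, Σx²=675, Σy²=888
r = (7×(-768) - 59×(-70))/√((7×675 - 59²)(7×888 - (-70)²))
= -1246/√(1244×1316) = -1246/√1637104 ≈ -1246/1279.4936 ≈ -0.9738

r ≈ -0.9738


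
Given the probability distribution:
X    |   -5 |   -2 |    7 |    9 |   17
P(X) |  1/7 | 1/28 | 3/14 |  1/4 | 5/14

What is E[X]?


E[X] = Σ x·P(X=x)
= (-5)×(1/7) + (-2)×(1/28) + (7)×(3/14) + (9)×(1/4) + (17)×(5/14)
= 253/28

E[X] = 253/28


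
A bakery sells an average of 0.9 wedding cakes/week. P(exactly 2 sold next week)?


Poisson(λ=0.9): P(X=2) = e^(-λ)×λ^k/k!
= e^(-0.9) × 0.9^2 / 2!
≈ 0.4065696597 × 0.81 / 2 ≈ 0.164661

P(X=2) ≈ 0.164661 ≈ 16.47%


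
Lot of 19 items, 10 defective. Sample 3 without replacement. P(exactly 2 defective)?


Hypergeometric: C(10,2)×C(9,1)/C(19,3)
= 45×9/969 = 135/323

P(X=2) = 135/323 ≈ 41.80%


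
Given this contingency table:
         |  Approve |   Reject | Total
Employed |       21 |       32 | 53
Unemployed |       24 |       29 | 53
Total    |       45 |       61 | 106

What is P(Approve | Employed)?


P(Approve | Employed) = 21/(21+32) = 21/53

P(Approve|Employed) = 21/53 ≈ 39.62%


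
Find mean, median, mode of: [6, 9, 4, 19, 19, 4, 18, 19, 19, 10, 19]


Sorted: [4, 4, 6, 9, 10, 18, 19, 19, 19, 19, 19]
Mean = 146/11
Median = 18
Freq: {6: 1, 9: 1, 4: 2, 19: 5, 18: 1, 10: 1}
Mode: [19]

Mean=146/11, Median=18, Mode=19


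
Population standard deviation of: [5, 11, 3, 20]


Mean = 39/4
  (5-39/4)²=361/16
  (11-39/4)²=25/16
  (3-39/4)²=729/16
  (20-39/4)²=1681/16
Σ(x-μ)² = 699/4
σ² = (699/4)/4 = 699/16

σ = √(699/16) ≈ 6.6097


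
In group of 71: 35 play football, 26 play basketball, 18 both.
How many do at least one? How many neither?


|A∪B| = 35+26-18 = 43
Neither = 71-43 = 28

At least one: 43; Neither: 28


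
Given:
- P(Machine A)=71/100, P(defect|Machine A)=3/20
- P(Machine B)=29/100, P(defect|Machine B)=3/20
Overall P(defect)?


P(B) = Σ P(B|Aᵢ)×P(Aᵢ)
  3/20×71/100 = 213/2000
  3/20×29/100 = 87/2000
Sum = 3/20

P(defect) = 3/20 ≈ 15.00%


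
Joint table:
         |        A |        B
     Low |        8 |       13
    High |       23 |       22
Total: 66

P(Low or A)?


P(Low∨A) = P(Low) + P(A) - P(Low∧A)
= (21 + 31 - 8)/66 = 44/66 = 2/3

P = 2/3 ≈ 66.67%


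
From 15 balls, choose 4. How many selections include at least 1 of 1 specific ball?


Complement: C(15,4) - C(14,4) = 1365 - 1001 = 364

364


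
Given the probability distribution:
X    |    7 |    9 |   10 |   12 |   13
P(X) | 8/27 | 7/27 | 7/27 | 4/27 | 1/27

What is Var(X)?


E[X] = 250/27
E[X²] = 2404/27
Var(X) = E[X²] - (E[X])² = 2404/27 - 62500/729 = 2408/729

Var(X) = 2408/729 ≈ 3.3032


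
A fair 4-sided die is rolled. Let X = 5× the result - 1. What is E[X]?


E[die] = (1+4)/2 = 5/2
E[X] = 5×5/2 - 1 = 23/2

E[X] = 23/2


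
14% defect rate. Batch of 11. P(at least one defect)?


P(all good) = (43/50)^11 = 929293739471222707/4882812500000000000
P(≥1 defect) = 3953518760528777293/4882812500000000000

P = 3953518760528777293/4882812500000000000 ≈ 80.97%


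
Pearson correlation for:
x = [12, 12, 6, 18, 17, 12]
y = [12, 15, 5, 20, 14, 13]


n=6, Σx=77, Σy=79, Σxy=1108, Σx²=1081, Σy²=1159
r = (6×1108 - 77×79)/√((6×1081 - 77²)(6×1159 - 79²))
= 565/√(557×713) = 565/√397141 ≈ 565/630.1912 ≈ 0.8966

r ≈ 0.8966


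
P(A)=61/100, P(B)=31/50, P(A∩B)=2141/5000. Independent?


P(A)×P(B) = 1891/5000
P(A∩B) = 2141/5000
Not equal → NOT independent

No, not independent


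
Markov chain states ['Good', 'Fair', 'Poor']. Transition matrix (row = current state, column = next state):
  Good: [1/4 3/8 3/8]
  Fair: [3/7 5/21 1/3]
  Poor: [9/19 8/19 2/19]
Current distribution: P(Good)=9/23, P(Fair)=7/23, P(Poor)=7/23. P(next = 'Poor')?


P(next=Poor) = Σᵢ P(now=i)×P(i→Poor)
= 9/23×3/8 + 7/23×1/3 + 7/23×2/19
= 27/184 + 7/69 + 14/437 = 2939/10488

P = 2939/10488 ≈ 0.2802


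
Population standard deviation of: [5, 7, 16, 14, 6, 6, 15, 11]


Mean = 80/8 = 10
  (5-10)²=25
  (7-10)²=9
  (16-10)²=36
  (14-10)²=16
  (6-10)²=16
  (6-10)²=16
  (15-10)²=25
  (11-10)²=1
Σ(x-μ)² = 144
σ² = 144/8 = 18

σ = √(18) ≈ 4.2426


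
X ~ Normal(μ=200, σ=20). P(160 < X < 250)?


z₁=(160-200)/20=-2.0, z₂=(250-200)/20=2.5
P = Φ(2.5) - Φ(-2.0) = 0.993790 - 0.022750 = 0.971040 ≈ 0.9710

P(160 < X < 250) ≈ 0.9710


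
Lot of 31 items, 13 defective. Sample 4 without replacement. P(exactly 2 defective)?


Hypergeometric: C(13,2)×C(18,2)/C(31,4)
= 78×153/31465 = 11934/31465

P(X=2) = 11934/31465 ≈ 37.93%


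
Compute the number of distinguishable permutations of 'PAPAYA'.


Letters: 6, freq: {'P': 2, 'A': 3, 'Y': 1}
6!/(2!×3!×1!) = 720/12 = 60

60


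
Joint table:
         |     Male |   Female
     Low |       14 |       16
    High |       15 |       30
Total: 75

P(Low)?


P(Low) = (14+16)/75 = 30/75 = 2/5

P(Low) = 2/5 ≈ 40.00%


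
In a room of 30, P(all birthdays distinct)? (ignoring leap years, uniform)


P(all different) = Π(365-i)/365 for i=0..29
= (365/365)×(364/365)×...×(336/365)
= 0.293684

P ≈ 0.2937 ≈ 29.37%


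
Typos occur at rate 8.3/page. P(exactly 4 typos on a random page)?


Poisson(λ=8.3): P(X=4) = e^(-λ)×λ^k/k!
= e^(-8.3) × 8.3^4 / 4!
≈ 0.0002485168271 × 4745.8321 / 24 ≈ 0.049142

P(X=4) ≈ 0.049142 ≈ 4.91%


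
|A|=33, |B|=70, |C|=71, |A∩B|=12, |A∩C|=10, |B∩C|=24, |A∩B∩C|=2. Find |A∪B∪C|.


|A∪B∪C| = 33+70+71-12-10-24+2 = 130

|A∪B∪C| = 130


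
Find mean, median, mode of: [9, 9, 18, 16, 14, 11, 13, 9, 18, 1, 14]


Sorted: [1, 9, 9, 9, 11, 13, 14, 14, 16, 18, 18]
Mean = 132/11 = 12
Median = 13
Freq: {9: 3, 18: 2, 16: 1, 14: 2, 11: 1, 13: 1, 1: 1}
Mode: [9]

Mean=12, Median=13, Mode=9


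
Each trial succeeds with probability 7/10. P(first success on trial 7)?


Geometric: P(X=7) = (1-p)^(k-1)×p = (3/10)^6×7/10 = 5103/10000000

P(X=7) = 5103/10000000 ≈ 0.05%


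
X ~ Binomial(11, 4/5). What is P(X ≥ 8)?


P(X ≥ 8) = Σ P(X=i) for i=8..11
P(X=8) = 2162688/9765625
P(X=9) = 2883584/9765625
P(X=10) = 11534336/48828125
P(X=11) = 4194304/48828125
Sum = 65536/78125

P(X ≥ 8) = 65536/78125 ≈ 83.89%


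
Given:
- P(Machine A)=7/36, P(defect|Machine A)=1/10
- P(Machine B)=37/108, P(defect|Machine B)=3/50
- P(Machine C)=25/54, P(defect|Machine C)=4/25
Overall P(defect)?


P(B) = Σ P(B|Aᵢ)×P(Aᵢ)
  1/10×7/36 = 7/360
  3/50×37/108 = 37/1800
  4/25×25/54 = 2/27
Sum = 77/675

P(defect) = 77/675 ≈ 11.41%


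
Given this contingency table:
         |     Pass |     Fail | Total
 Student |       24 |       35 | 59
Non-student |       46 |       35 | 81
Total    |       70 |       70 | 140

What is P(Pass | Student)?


P(Pass | Student) = 24/(24+35) = 24/59

P(Pass|Student) = 24/59 ≈ 40.68%


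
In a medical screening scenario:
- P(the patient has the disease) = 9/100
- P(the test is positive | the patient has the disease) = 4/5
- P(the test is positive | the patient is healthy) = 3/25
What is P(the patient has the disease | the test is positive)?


Using Bayes' theorem:
P(A|B) = P(B|A)·P(A) / P(B)

P(the test is positive) = 4/5 × 9/100 + 3/25 × 91/100
= 9/125 + 273/2500 = 453/2500

P(the patient has the disease|the test is positive) = (9/125) / (453/2500) = 60/151

P(the patient has the disease|the test is positive) = 60/151 ≈ 39.74%


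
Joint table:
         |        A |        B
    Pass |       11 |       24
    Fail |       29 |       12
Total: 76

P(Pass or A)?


P(Pass∨A) = P(Pass) + P(A) - P(Pass∧A)
= (35 + 40 - 11)/76 = 64/76 = 16/19

P = 16/19 ≈ 84.21%


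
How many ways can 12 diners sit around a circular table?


Circular arrangements of 12 distinct objects: fix one position to break rotational symmetry.
(n-1)! = 11! = 39916800

39916800


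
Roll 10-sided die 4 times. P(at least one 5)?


P(no 5)^4 = (9/10)^4 = 6561/10000
P(≥1) = 1 - 6561/10000 = 3439/10000

P = 3439/10000 ≈ 34.39%


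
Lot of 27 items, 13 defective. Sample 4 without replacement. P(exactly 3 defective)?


Hypergeometric: C(13,3)×C(14,1)/C(27,4)
= 286×14/17550 = 154/675

P(X=3) = 154/675 ≈ 22.81%


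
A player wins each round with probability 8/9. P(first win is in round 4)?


Geometric: P(X=4) = (1-p)^(k-1)×p = (1/9)^3×8/9 = 8/6561

P(X=4) = 8/6561 ≈ 0.12%


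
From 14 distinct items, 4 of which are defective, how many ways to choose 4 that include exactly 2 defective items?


Choose 2 of the 4 defective items and 2 of the other 10 items:
C(4,2)×C(10,2) = 6×45 = 270

270


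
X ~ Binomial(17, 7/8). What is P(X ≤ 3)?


P(X ≤ 3) = Σ P(X=i) for i=0..3
P(X=0) = 1/2251799813685248
P(X=1) = 119/2251799813685248
P(X=2) = 833/281474976710656
P(X=3) = 29155/281474976710656
Sum = 30003/281474976710656

P(X ≤ 3) = 30003/281474976710656 ≈ 0.00%


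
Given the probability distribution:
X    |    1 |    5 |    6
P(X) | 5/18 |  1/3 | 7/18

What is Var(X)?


E[X] = 77/18
E[X²] = 407/18
Var(X) = E[X²] - (E[X])² = 407/18 - 5929/324 = 1397/324

Var(X) = 1397/324 ≈ 4.3117


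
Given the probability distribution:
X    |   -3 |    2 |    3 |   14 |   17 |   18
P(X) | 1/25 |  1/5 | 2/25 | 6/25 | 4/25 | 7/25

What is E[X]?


E[X] = Σ x·P(X=x)
= (-3)×(1/25) + (2)×(1/5) + (3)×(2/25) + (14)×(6/25) + (17)×(4/25) + (18)×(7/25)
= 291/25

E[X] = 291/25


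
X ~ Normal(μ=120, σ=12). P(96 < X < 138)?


z₁=(96-120)/12=-2.0, z₂=(138-120)/12=1.5
P = Φ(1.5) - Φ(-2.0) = 0.933193 - 0.022750 = 0.910443 ≈ 0.9104

P(96 < X < 138) ≈ 0.9104


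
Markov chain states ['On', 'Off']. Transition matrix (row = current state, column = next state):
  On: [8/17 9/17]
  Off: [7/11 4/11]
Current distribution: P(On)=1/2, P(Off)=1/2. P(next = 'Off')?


P(next=Off) = Σᵢ P(now=i)×P(i→Off)
= 1/2×9/17 + 1/2×4/11
= 9/34 + 2/11 = 167/374

P = 167/374 ≈ 0.4465


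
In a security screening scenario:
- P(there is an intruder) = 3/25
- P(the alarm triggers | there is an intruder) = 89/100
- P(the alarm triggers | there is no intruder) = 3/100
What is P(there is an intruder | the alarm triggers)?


Using Bayes' theorem:
P(A|B) = P(B|A)·P(A) / P(B)

P(the alarm triggers) = 89/100 × 3/25 + 3/100 × 22/25
= 267/2500 + 33/1250 = 333/2500

P(there is an intruder|the alarm triggers) = (267/2500) / (333/2500) = 89/111

P(there is an intruder|the alarm triggers) = 89/111 ≈ 80.18%


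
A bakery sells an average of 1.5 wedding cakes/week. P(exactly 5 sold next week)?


Poisson(λ=1.5): P(X=5) = e^(-λ)×λ^k/k!
= e^(-1.5) × 1.5^5 / 5!
≈ 0.2231301601 × 7.59375 / 120 ≈ 0.014120

P(X=5) ≈ 0.014120 ≈ 1.41%


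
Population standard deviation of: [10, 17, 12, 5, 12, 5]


Mean = 61/6
  (10-61/6)²=1/36
  (17-61/6)²=1681/36
  (12-61/6)²=121/36
  (5-61/6)²=961/36
  (12-61/6)²=121/36
  (5-61/6)²=961/36
Σ(x-μ)² = 641/6
σ² = (641/6)/6 = 641/36

σ = √(641/36) ≈ 4.2197


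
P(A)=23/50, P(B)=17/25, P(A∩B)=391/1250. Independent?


P(A)×P(B) = 391/1250
P(A∩B) = 391/1250
Equal ✓ → Independent

Yes, independent


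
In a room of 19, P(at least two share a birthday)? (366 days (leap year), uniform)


P(all different) = Π(366-i)/366 for i=0..18
= 0.621705
P(match) = 1 - 0.621705 = 0.378295

P ≈ 0.3783 ≈ 37.83%


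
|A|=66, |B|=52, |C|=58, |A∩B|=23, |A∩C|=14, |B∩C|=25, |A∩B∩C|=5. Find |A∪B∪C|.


|A∪B∪C| = 66+52+58-23-14-25+5 = 119

|A∪B∪C| = 119


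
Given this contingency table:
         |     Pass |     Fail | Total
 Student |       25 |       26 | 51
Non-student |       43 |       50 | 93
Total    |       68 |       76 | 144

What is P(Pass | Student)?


P(Pass | Student) = 25/(25+26) = 25/51

P(Pass|Student) = 25/51 ≈ 49.02%


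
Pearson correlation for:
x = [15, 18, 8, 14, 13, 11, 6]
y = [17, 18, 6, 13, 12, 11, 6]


n=7, Σx=85, Σy=83, Σxy=1122, Σx²=1135, Σy²=1119
r = (7×1122 - 85×83)/√((7×1135 - 85²)(7×1119 - 83²))
= 799/√(720×944) = 799/√679680 ≈ 799/824.4271 ≈ 0.9692

r ≈ 0.9692


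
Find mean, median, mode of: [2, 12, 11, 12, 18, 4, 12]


Sorted: [2, 4, 11, 12, 12, 12, 18]
Mean = 71/7
Median = 12
Freq: {2: 1, 12: 3, 11: 1, 18: 1, 4: 1}
Mode: [12]

Mean=71/7, Median=12, Mode=12


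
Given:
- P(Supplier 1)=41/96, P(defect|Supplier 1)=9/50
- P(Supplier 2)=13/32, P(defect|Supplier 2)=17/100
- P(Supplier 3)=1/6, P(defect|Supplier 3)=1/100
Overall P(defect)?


P(B) = Σ P(B|Aᵢ)×P(Aᵢ)
  9/50×41/96 = 123/1600
  17/100×13/32 = 221/3200
  1/100×1/6 = 1/600
Sum = 1417/9600

P(defect) = 1417/9600 ≈ 14.76%


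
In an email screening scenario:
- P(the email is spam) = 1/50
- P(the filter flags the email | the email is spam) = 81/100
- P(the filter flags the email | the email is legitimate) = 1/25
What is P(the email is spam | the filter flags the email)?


Using Bayes' theorem:
P(A|B) = P(B|A)·P(A) / P(B)

P(the filter flags the email) = 81/100 × 1/50 + 1/25 × 49/50
= 81/5000 + 49/1250 = 277/5000

P(the email is spam|the filter flags the email) = (81/5000) / (277/5000) = 81/277

P(the email is spam|the filter flags the email) = 81/277 ≈ 29.24%


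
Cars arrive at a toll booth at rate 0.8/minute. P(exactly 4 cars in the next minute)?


Poisson(λ=0.8): P(X=4) = e^(-λ)×λ^k/k!
= e^(-0.8) × 0.8^4 / 4!
≈ 0.4493289641 × 0.4096 / 24 ≈ 0.007669

P(X=4) ≈ 0.007669 ≈ 0.77%


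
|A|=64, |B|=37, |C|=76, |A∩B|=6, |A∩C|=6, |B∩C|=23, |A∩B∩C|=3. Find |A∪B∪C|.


|A∪B∪C| = 64+37+76-6-6-23+3 = 145

|A∪B∪C| = 145


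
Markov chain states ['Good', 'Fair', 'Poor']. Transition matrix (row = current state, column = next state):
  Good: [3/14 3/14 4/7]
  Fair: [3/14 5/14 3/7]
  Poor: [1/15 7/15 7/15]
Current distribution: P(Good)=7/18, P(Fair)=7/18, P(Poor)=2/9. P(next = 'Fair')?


P(next=Fair) = Σᵢ P(now=i)×P(i→Fair)
= 7/18×3/14 + 7/18×5/14 + 2/9×7/15
= 1/12 + 5/36 + 14/135 = 44/135

P = 44/135 ≈ 0.3259


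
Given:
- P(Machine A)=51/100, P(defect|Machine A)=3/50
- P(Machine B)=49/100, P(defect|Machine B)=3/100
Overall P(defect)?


P(B) = Σ P(B|Aᵢ)×P(Aᵢ)
  3/50×51/100 = 153/5000
  3/100×49/100 = 147/10000
Sum = 453/10000

P(defect) = 453/10000 ≈ 4.53%


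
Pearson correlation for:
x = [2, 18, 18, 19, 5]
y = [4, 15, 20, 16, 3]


n=5, Σx=62, Σy=58, Σxy=957, Σx²=1038, Σy²=906
r = (5×957 - 62×58)/√((5×1038 - 62²)(5×906 - 58²))
= 1189/√(1346×1166) = 1189/√1569436 ≈ 1189/1252.7713 ≈ 0.9491

r ≈ 0.9491


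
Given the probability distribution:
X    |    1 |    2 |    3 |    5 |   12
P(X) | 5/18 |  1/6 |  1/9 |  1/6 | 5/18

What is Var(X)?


E[X] = 46/9
E[X²] = 415/9
Var(X) = E[X²] - (E[X])² = 415/9 - 2116/81 = 1619/81

Var(X) = 1619/81 ≈ 19.9877


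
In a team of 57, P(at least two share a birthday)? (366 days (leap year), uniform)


P(all different) = Π(366-i)/366 for i=0..56
= 0.010010
P(match) = 1 - 0.010010 = 0.989990

P ≈ 0.9900 ≈ 99.00%


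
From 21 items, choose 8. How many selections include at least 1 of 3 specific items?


Complement: C(21,8) - C(18,8) = 203490 - 43758 = 159732

159732


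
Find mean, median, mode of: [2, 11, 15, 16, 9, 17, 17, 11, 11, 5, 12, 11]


Sorted: [2, 5, 9, 11, 11, 11, 11, 12, 15, 16, 17, 17]
Mean = 137/12
Median = 11
Freq: {2: 1, 11: 4, 15: 1, 16: 1, 9: 1, 17: 2, 5: 1, 12: 1}
Mode: [11]

Mean=137/12, Median=11, Mode=11


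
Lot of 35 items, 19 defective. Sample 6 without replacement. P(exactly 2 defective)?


Hypergeometric: C(19,2)×C(16,4)/C(35,6)
= 171×1820/1623160 = 2223/11594

P(X=2) = 2223/11594 ≈ 19.17%


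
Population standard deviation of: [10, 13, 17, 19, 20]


Mean = 79/5
  (10-79/5)²=841/25
  (13-79/5)²=196/25
  (17-79/5)²=36/25
  (19-79/5)²=256/25
  (20-79/5)²=441/25
Σ(x-μ)² = 354/5
σ² = (354/5)/5 = 354/25

σ = √(354/25) ≈ 3.7630


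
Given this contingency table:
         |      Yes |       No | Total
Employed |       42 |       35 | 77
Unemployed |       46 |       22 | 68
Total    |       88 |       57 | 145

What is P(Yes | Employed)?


P(Yes | Employed) = 42/(42+35) = 42/77 = 6/11

P(Yes|Employed) = 6/11 ≈ 54.55%


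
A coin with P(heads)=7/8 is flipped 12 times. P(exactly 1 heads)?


Binomial: P(X=1) = C(12,1)×p^1×(1-p)^11
= 12 × 7/8 × 1/8589934592 = 21/17179869184

P(X=1) = 21/17179869184 ≈ 0.00%


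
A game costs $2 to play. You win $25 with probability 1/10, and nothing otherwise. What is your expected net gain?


E[gain] = (25-2)×1/10 + (-2)×9/10
= 23/10 - 9/5 = 1/2

Expected net gain = $1/2 ≈ $0.50


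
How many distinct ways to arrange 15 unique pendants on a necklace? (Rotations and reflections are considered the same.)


Free circular arrangements: rotations and reflections both identified.
(n-1)!/2 = 14!/2 = 87178291200/2 = 43589145600

43589145600


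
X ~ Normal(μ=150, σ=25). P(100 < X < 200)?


z₁=(100-150)/25=-2.0, z₂=(200-150)/25=2.0
P = Φ(2.0) - Φ(-2.0) = 0.977250 - 0.022750 = 0.954500 ≈ 0.9545

P(100 < X < 200) ≈ 0.9545


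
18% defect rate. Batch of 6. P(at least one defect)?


P(all good) = (41/50)^6 = 4750104241/15625000000
P(≥1 defect) = 10874895759/15625000000

P = 10874895759/15625000000 ≈ 69.60%


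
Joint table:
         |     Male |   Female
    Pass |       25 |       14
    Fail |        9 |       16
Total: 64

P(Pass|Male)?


P(Pass|Male) = 25/(25+9) = 25/34

P = 25/34 ≈ 73.53%


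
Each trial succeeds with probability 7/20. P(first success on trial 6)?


Geometric: P(X=6) = (1-p)^(k-1)×p = (13/20)^5×7/20 = 2599051/64000000

P(X=6) = 2599051/64000000 ≈ 4.06%


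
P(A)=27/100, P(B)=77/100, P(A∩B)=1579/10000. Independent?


P(A)×P(B) = 2079/10000
P(A∩B) = 1579/10000
Not equal → NOT independent

No, not independent


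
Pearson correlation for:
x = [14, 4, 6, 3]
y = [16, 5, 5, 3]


n=4, Σx=27, Σy=29, Σxy=283, Σx²=257, Σy²=315
r = (4×283 - 27×29)/√((4×257 - 27²)(4×315 - 29²))
= 349/√(299×419) = 349/√125281 ≈ 349/353.9506 ≈ 0.9860

r ≈ 0.9860


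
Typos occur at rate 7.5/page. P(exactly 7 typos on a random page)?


Poisson(λ=7.5): P(X=7) = e^(-λ)×λ^k/k!
= e^(-7.5) × 7.5^7 / 7!
≈ 0.0005530843701 × 1334838.86719 / 5040 ≈ 0.146484

P(X=7) ≈ 0.146484 ≈ 14.65%


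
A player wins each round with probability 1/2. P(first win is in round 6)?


Geometric: P(X=6) = (1-p)^(k-1)×p = (1/2)^5×1/2 = 1/64

P(X=6) = 1/64 ≈ 1.56%


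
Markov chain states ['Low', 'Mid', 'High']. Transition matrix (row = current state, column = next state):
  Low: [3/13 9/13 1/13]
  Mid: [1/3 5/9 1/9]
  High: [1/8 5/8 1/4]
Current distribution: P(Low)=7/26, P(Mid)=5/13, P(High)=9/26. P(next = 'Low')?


P(next=Low) = Σᵢ P(now=i)×P(i→Low)
= 7/26×3/13 + 5/13×1/3 + 9/26×1/8
= 21/338 + 5/39 + 9/208 = 1895/8112

P = 1895/8112 ≈ 0.2336


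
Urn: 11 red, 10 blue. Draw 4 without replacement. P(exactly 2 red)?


Hypergeometric: C(11,2)×C(10,2)/C(21,4)
= 55×45/5985 = 55/133

P(X=2) = 55/133 ≈ 41.35%


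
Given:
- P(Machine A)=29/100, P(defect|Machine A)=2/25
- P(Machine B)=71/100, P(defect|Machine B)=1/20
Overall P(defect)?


P(B) = Σ P(B|Aᵢ)×P(Aᵢ)
  2/25×29/100 = 29/1250
  1/20×71/100 = 71/2000
Sum = 587/10000

P(defect) = 587/10000 ≈ 5.87%


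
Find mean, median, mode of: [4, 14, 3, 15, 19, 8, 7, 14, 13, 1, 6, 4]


Sorted: [1, 3, 4, 4, 6, 7, 8, 13, 14, 14, 15, 19]
Mean = 108/12 = 9
Median = 15/2
Freq: {4: 2, 14: 2, 3: 1, 15: 1, 19: 1, 8: 1, 7: 1, 13: 1, 1: 1, 6: 1}
Mode: [4, 14]

Mean=9, Median=15/2, Mode=[4, 14]


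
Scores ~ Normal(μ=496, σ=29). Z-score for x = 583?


z = (x - μ)/σ = (583 - 496)/29 = 3.0

z = 3.0


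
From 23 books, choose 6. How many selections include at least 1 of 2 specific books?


Complement: C(23,6) - C(21,6) = 100947 - 54264 = 46683

46683


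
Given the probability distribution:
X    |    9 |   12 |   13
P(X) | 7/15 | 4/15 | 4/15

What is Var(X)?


E[X] = 163/15
E[X²] = 1819/15
Var(X) = E[X²] - (E[X])² = 1819/15 - 26569/225 = 716/225

Var(X) = 716/225 ≈ 3.1822


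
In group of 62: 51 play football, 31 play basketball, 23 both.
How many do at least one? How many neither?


|A∪B| = 51+31-23 = 59
Neither = 62-59 = 3

At least one: 59; Neither: 3


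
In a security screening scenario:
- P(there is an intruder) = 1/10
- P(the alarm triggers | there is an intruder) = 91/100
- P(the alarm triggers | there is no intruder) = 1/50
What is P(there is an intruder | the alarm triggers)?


Using Bayes' theorem:
P(A|B) = P(B|A)·P(A) / P(B)

P(the alarm triggers) = 91/100 × 1/10 + 1/50 × 9/10
= 91/1000 + 9/500 = 109/1000

P(there is an intruder|the alarm triggers) = (91/1000) / (109/1000) = 91/109

P(there is an intruder|the alarm triggers) = 91/109 ≈ 83.49%


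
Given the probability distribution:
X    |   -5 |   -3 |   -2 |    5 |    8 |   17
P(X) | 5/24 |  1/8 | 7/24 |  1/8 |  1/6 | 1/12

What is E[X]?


E[X] = Σ x·P(X=x)
= (-5)×(5/24) + (-3)×(1/8) + (-2)×(7/24) + (5)×(1/8) + (8)×(1/6) + (17)×(1/12)
= 11/8

E[X] = 11/8


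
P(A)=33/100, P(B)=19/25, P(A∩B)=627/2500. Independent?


P(A)×P(B) = 627/2500
P(A∩B) = 627/2500
Equal ✓ → Independent

Yes, independent


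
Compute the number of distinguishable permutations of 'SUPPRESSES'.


Letters: 10, freq: {'S': 4, 'U': 1, 'P': 2, 'R': 1, 'E': 2}
10!/(4!×1!×2!×1!×2!) = 3628800/96 = 37800

37800


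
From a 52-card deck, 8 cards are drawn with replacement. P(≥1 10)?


P(not a 10) = 48/52 = 12/13
P(none in 8 draws) = (12/13)^8 = 429981696/815730721
P(≥1 10) = 1 - 429981696/815730721 = 385749025/815730721

P = 385749025/815730721 ≈ 47.29%


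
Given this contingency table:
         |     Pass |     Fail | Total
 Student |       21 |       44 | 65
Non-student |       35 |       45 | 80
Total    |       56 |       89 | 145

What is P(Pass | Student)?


P(Pass | Student) = 21/(21+44) = 21/65

P(Pass|Student) = 21/65 ≈ 32.31%


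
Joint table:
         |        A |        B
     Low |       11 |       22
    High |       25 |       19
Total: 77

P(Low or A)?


P(Low∨A) = P(Low) + P(A) - P(Low∧A)
= (33 + 36 - 11)/77 = 58/77

P = 58/77 ≈ 75.32%


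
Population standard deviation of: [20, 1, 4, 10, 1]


Mean = 36/5
  (20-36/5)²=4096/25
  (1-36/5)²=961/25
  (4-36/5)²=256/25
  (10-36/5)²=196/25
  (1-36/5)²=961/25
Σ(x-μ)² = 1294/5
σ² = (1294/5)/5 = 1294/25

σ = √(1294/25) ≈ 7.1944


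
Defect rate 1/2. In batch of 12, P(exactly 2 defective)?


Binomial: P(X=2) = C(12,2)×p^2×(1-p)^10
= 66 × 1/4 × 1/1024 = 33/2048

P(X=2) = 33/2048 ≈ 1.61%


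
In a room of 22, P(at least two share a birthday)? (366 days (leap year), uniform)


P(all different) = Π(366-i)/366 for i=0..21
= 0.525249
P(match) = 1 - 0.525249 = 0.474751

P ≈ 0.4748 ≈ 47.48%


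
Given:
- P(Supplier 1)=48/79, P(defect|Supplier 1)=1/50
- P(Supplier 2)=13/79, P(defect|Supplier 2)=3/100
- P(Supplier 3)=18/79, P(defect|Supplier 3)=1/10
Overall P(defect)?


P(B) = Σ P(B|Aᵢ)×P(Aᵢ)
  1/50×48/79 = 24/1975
  3/100×13/79 = 39/7900
  1/10×18/79 = 9/395
Sum = 63/1580

P(defect) = 63/1580 ≈ 3.99%


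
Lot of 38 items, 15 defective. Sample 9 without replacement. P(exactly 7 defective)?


Hypergeometric: C(15,7)×C(23,2)/C(38,9)
= 6435×253/163011640 = 29601/2963848

P(X=7) = 29601/2963848 ≈ 1.00%


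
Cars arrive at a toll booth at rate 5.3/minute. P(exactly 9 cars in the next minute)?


Poisson(λ=5.3): P(X=9) = e^(-λ)×λ^k/k!
= e^(-5.3) × 5.3^9 / 9!
≈ 0.004991593907 × 3299763.5918 / 362880 ≈ 0.045390

P(X=9) ≈ 0.045390 ≈ 4.54%


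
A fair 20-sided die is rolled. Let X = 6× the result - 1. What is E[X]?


E[die] = (1+20)/2 = 21/2
E[X] = 6×21/2 - 1 = 62

E[X] = 62


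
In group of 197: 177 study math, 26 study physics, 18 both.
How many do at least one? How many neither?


|A∪B| = 177+26-18 = 185
Neither = 197-185 = 12

At least one: 185; Neither: 12


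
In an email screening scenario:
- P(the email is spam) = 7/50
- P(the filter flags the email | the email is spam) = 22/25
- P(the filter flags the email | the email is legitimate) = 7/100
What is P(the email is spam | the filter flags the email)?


Using Bayes' theorem:
P(A|B) = P(B|A)·P(A) / P(B)

P(the filter flags the email) = 22/25 × 7/50 + 7/100 × 43/50
= 77/625 + 301/5000 = 917/5000

P(the email is spam|the filter flags the email) = (77/625) / (917/5000) = 88/131

P(the email is spam|the filter flags the email) = 88/131 ≈ 67.18%


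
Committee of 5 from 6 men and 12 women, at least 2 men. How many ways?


Count by #men:
  2M,3W: C(6,2)×C(12,3)=3300
  3M,2W: C(6,3)×C(12,2)=1320
  4M,1W: C(6,4)×C(12,1)=180
  5M,0W: C(6,5)×C(12,0)=6
Total = 4806

4806


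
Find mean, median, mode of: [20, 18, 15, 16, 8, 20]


Sorted: [8, 15, 16, 18, 20, 20]
Mean = 97/6
Median = 17
Freq: {20: 2, 18: 1, 15: 1, 16: 1, 8: 1}
Mode: [20]

Mean=97/6, Median=17, Mode=20


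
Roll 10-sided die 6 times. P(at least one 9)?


P(no 9)^6 = (9/10)^6 = 531441/1000000
P(≥1) = 1 - 531441/1000000 = 468559/1000000

P = 468559/1000000 ≈ 46.86%


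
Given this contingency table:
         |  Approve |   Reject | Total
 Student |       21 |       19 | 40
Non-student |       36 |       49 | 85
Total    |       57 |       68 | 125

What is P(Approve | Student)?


P(Approve | Student) = 21/(21+19) = 21/40

P(Approve|Student) = 21/40 ≈ 52.50%


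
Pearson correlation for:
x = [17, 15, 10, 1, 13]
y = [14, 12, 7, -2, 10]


n=5, Σx=56, Σy=41, Σxy=616, Σx²=784, Σy²=493
r = (5×616 - 56×41)/√((5×784 - 56²)(5×493 - 41²))
= 784/√(784×784) = 784/√614656 ≈ 784/784.0000 ≈ 1.0000

r ≈ 1.0000


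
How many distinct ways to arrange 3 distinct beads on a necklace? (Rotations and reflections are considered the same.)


Free circular arrangements: rotations and reflections both identified.
(n-1)!/2 = 2!/2 = 2/2 = 1

1


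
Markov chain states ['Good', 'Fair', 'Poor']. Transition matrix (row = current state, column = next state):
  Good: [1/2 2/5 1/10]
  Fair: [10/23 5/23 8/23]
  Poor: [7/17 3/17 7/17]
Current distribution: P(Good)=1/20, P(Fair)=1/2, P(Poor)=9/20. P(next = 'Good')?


P(next=Good) = Σᵢ P(now=i)×P(i→Good)
= 1/20×1/2 + 1/2×10/23 + 9/20×7/17
= 1/40 + 5/23 + 63/340 = 6689/15640

P = 6689/15640 ≈ 0.4277


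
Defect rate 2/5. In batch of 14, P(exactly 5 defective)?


Binomial: P(X=5) = C(14,5)×p^5×(1-p)^9
= 2002 × 32/3125 × 19683/1953125 = 1260971712/6103515625

P(X=5) = 1260971712/6103515625 ≈ 20.66%


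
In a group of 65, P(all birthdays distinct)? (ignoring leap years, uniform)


P(all different) = Π(365-i)/365 for i=0..64
= (365/365)×(364/365)×...×(301/365)
= 0.002317

P ≈ 0.0023 ≈ 0.23%


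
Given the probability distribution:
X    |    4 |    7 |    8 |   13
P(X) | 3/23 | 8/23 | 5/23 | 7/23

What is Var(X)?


E[X] = 199/23
E[X²] = 1943/23
Var(X) = E[X²] - (E[X])² = 1943/23 - 39601/529 = 5088/529

Var(X) = 5088/529 ≈ 9.6181


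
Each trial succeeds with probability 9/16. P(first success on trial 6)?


Geometric: P(X=6) = (1-p)^(k-1)×p = (7/16)^5×9/16 = 151263/16777216

P(X=6) = 151263/16777216 ≈ 0.90%


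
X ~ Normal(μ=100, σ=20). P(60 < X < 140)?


z₁=(60-100)/20=-2.0, z₂=(140-100)/20=2.0
P = Φ(2.0) - Φ(-2.0) = 0.977250 - 0.022750 = 0.954500 ≈ 0.9545

P(60 < X < 140) ≈ 0.9545


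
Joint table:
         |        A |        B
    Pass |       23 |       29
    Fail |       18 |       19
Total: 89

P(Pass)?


P(Pass) = (23+29)/89 = 52/89

P(Pass) = 52/89 ≈ 58.43%


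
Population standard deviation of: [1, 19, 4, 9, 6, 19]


Mean = 58/6 = 29/3
  (1-29/3)²=676/9
  (19-29/3)²=784/9
  (4-29/3)²=289/9
  (9-29/3)²=4/9
  (6-29/3)²=121/9
  (19-29/3)²=784/9
Σ(x-μ)² = 886/3
σ² = (886/3)/6 = 443/9

σ = √(443/9) ≈ 7.0159


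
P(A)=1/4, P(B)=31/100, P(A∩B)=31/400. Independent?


P(A)×P(B) = 31/400
P(A∩B) = 31/400
Equal ✓ → Independent

Yes, independent


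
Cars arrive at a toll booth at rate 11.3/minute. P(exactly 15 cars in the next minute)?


Poisson(λ=11.3): P(X=15) = e^(-λ)×λ^k/k!
= e^(-11.3) × 11.3^15 / 15!
≈ 1.237292426e-05 × 6.2542703777e+15 / 1307674368000 ≈ 0.059177

P(X=15) ≈ 0.059177 ≈ 5.92%


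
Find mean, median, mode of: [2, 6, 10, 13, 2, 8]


Sorted: [2, 2, 6, 8, 10, 13]
Mean = 41/6
Median = 7
Freq: {2: 2, 6: 1, 10: 1, 13: 1, 8: 1}
Mode: [2]

Mean=41/6, Median=7, Mode=2


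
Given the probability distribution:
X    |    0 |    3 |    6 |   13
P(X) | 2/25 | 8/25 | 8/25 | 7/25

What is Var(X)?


E[X] = 163/25
E[X²] = 1543/25
Var(X) = E[X²] - (E[X])² = 1543/25 - 26569/625 = 12006/625

Var(X) = 12006/625 ≈ 19.2096


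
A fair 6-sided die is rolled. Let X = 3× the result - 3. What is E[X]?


E[die] = (1+6)/2 = 7/2
E[X] = 3×7/2 - 3 = 15/2

E[X] = 15/2


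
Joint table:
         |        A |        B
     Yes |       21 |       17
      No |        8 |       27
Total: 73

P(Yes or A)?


P(Yes∨A) = P(Yes) + P(A) - P(Yes∧A)
= (38 + 29 - 21)/73 = 46/73

P = 46/73 ≈ 63.01%


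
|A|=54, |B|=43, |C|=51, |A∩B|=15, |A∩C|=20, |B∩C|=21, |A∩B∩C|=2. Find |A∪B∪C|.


|A∪B∪C| = 54+43+51-15-20-21+2 = 94

|A∪B∪C| = 94


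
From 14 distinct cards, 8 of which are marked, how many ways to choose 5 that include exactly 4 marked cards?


Choose 4 of the 8 marked cards and 1 of the other 6 cards:
C(8,4)×C(6,1) = 70×6 = 420

420


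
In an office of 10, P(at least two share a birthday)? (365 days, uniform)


P(all different) = Π(365-i)/365 for i=0..9
= 0.883052
P(match) = 1 - 0.883052 = 0.116948

P ≈ 0.1169 ≈ 11.69%


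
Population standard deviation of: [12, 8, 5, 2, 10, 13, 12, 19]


Mean = 81/8
  (12-81/8)²=225/64
  (8-81/8)²=289/64
  (5-81/8)²=1681/64
  (2-81/8)²=4225/64
  (10-81/8)²=1/64
  (13-81/8)²=529/64
  (12-81/8)²=225/64
  (19-81/8)²=5041/64
Σ(x-μ)² = 1527/8
σ² = (1527/8)/8 = 1527/64

σ = √(1527/64) ≈ 4.8846


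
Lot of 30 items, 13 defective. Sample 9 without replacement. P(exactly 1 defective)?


Hypergeometric: C(13,1)×C(17,8)/C(30,9)
= 13×24310/14307150 = 221/10005

P(X=1) = 221/10005 ≈ 2.21%


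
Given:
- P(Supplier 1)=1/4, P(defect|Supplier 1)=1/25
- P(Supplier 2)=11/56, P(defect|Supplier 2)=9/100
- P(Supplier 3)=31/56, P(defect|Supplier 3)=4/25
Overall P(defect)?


P(B) = Σ P(B|Aᵢ)×P(Aᵢ)
  1/25×1/4 = 1/100
  9/100×11/56 = 99/5600
  4/25×31/56 = 31/350
Sum = 93/800

P(defect) = 93/800 ≈ 11.62%


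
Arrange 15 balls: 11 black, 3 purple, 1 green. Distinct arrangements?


15!/(11!×3!×1!) = 5460

5460


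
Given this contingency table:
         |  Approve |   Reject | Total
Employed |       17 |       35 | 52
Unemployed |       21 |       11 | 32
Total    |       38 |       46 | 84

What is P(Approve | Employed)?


P(Approve | Employed) = 17/(17+35) = 17/52

P(Approve|Employed) = 17/52 ≈ 32.69%


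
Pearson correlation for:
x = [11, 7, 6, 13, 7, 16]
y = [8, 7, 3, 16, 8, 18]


n=6, Σx=60, Σy=60, Σxy=707, Σx²=680, Σy²=766
r = (6×707 - 60×60)/√((6×680 - 60²)(6×766 - 60²))
= 642/√(480×996) = 642/√478080 ≈ 642/691.4333 ≈ 0.9285

r ≈ 0.9285


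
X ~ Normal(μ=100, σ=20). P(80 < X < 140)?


z₁=(80-100)/20=-1.0, z₂=(140-100)/20=2.0
P = Φ(2.0) - Φ(-1.0) = 0.977250 - 0.158655 = 0.818595 ≈ 0.8186

P(80 < X < 140) ≈ 0.8186


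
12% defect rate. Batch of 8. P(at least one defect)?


P(all good) = (22/25)^8 = 54875873536/152587890625
P(≥1 defect) = 97712017089/152587890625

P = 97712017089/152587890625 ≈ 64.04%


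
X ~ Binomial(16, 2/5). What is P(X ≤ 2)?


P(X ≤ 2) = Σ P(X=i) for i=0..2
P(X=0) = 43046721/152587890625
P(X=1) = 459165024/152587890625
P(X=2) = 459165024/30517578125
Sum = 559607373/30517578125

P(X ≤ 2) = 559607373/30517578125 ≈ 1.83%


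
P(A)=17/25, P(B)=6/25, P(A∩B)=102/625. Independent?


P(A)×P(B) = 102/625
P(A∩B) = 102/625
Equal ✓ → Independent

Yes, independent


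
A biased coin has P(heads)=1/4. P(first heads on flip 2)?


Geometric: P(X=2) = (1-p)^(k-1)×p = (3/4)^1×1/4 = 3/16

P(X=2) = 3/16 ≈ 18.75%


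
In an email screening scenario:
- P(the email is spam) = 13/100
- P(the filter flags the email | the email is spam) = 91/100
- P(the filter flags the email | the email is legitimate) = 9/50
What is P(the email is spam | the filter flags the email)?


Using Bayes' theorem:
P(A|B) = P(B|A)·P(A) / P(B)

P(the filter flags the email) = 91/100 × 13/100 + 9/50 × 87/100
= 1183/10000 + 783/5000 = 2749/10000

P(the email is spam|the filter flags the email) = (1183/10000) / (2749/10000) = 1183/2749

P(the email is spam|the filter flags the email) = 1183/2749 ≈ 43.03%


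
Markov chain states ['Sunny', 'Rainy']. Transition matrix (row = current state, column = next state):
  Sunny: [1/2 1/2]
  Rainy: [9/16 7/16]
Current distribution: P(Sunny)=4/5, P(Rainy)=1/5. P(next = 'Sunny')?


P(next=Sunny) = Σᵢ P(now=i)×P(i→Sunny)
= 4/5×1/2 + 1/5×9/16
= 2/5 + 9/80 = 41/80

P = 41/80 ≈ 0.5125


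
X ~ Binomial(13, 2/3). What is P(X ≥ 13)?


P(X ≥ 13) = Σ P(X=i) for i=13..13
P(X=13) = 8192/1594323
Sum = 8192/1594323

P(X ≥ 13) = 8192/1594323 ≈ 0.51%


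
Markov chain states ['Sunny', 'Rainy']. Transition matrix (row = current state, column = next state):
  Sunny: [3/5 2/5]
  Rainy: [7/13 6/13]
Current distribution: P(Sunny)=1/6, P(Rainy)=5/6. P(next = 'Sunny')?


P(next=Sunny) = Σᵢ P(now=i)×P(i→Sunny)
= 1/6×3/5 + 5/6×7/13
= 1/10 + 35/78 = 107/195

P = 107/195 ≈ 0.5487


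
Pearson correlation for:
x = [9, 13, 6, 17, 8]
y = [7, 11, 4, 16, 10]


n=5, Σx=53, Σy=48, Σxy=582, Σx²=639, Σy²=542
r = (5×582 - 53×48)/√((5×639 - 53²)(5×542 - 48²))
= 366/√(386×406) = 366/√156716 ≈ 366/395.8737 ≈ 0.9245

r ≈ 0.9245


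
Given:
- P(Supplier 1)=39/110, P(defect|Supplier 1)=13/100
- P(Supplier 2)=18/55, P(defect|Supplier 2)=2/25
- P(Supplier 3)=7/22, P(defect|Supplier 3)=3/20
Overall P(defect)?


P(B) = Σ P(B|Aᵢ)×P(Aᵢ)
  13/100×39/110 = 507/11000
  2/25×18/55 = 36/1375
  3/20×7/22 = 21/440
Sum = 3/25

P(defect) = 3/25 ≈ 12.00%


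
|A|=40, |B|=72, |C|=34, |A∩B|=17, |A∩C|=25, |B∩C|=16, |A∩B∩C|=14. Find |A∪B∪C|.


|A∪B∪C| = 40+72+34-17-25-16+14 = 102

|A∪B∪C| = 102


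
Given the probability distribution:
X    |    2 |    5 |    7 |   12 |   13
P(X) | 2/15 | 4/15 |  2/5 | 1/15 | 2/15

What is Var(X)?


E[X] = 104/15
E[X²] = 884/15
Var(X) = E[X²] - (E[X])² = 884/15 - 10816/225 = 2444/225

Var(X) = 2444/225 ≈ 10.8622


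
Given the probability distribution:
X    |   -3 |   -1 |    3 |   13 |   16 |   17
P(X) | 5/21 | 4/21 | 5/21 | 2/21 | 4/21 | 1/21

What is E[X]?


E[X] = Σ x·P(X=x)
= (-3)×(5/21) + (-1)×(4/21) + (3)×(5/21) + (13)×(2/21) + (16)×(4/21) + (17)×(1/21)
= 103/21

E[X] = 103/21


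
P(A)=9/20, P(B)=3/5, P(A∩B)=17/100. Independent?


P(A)×P(B) = 27/100
P(A∩B) = 17/100
Not equal → NOT independent

No, not independent


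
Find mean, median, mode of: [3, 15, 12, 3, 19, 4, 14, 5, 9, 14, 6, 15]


Sorted: [3, 3, 4, 5, 6, 9, 12, 14, 14, 15, 15, 19]
Mean = 119/12
Median = 21/2
Freq: {3: 2, 15: 2, 12: 1, 19: 1, 4: 1, 14: 2, 5: 1, 9: 1, 6: 1}
Mode: [3, 14, 15]

Mean=119/12, Median=21/2, Mode=[3, 14, 15]


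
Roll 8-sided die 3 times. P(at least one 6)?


P(no 6)^3 = (7/8)^3 = 343/512
P(≥1) = 1 - 343/512 = 169/512

P = 169/512 ≈ 33.01%


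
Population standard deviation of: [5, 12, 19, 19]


Mean = 55/4
  (5-55/4)²=1225/16
  (12-55/4)²=49/16
  (19-55/4)²=441/16
  (19-55/4)²=441/16
Σ(x-μ)² = 539/4
σ² = (539/4)/4 = 539/16

σ = √(539/16) ≈ 5.8041


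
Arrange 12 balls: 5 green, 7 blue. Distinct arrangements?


12!/(5!×7!) = 792

792


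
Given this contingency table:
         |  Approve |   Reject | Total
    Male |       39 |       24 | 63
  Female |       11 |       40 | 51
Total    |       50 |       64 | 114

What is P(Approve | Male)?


P(Approve | Male) = 39/(39+24) = 39/63 = 13/21

P(Approve|Male) = 13/21 ≈ 61.90%


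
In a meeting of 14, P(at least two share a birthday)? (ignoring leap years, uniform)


P(all different) = Π(365-i)/365 for i=0..13
= 0.776897
P(match) = 1 - 0.776897 = 0.223103

P ≈ 0.2231 ≈ 22.31%


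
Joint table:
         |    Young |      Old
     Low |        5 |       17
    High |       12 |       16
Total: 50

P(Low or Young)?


P(Low∨Young) = P(Low) + P(Young) - P(Low∧Young)
= (22 + 17 - 5)/50 = 34/50 = 17/25

P = 17/25 ≈ 68.00%


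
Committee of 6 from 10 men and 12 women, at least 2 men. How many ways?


Count by #men:
  2M,4W: C(10,2)×C(12,4)=22275
  3M,3W: C(10,3)×C(12,3)=26400
  4M,2W: C(10,4)×C(12,2)=13860
  5M,1W: C(10,5)×C(12,1)=3024
  6M,0W: C(10,6)×C(12,0)=210
Total = 65769

65769


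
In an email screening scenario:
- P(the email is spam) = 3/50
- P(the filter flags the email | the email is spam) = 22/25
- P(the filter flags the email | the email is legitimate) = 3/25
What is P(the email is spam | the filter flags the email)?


Using Bayes' theorem:
P(A|B) = P(B|A)·P(A) / P(B)

P(the filter flags the email) = 22/25 × 3/50 + 3/25 × 47/50
= 33/625 + 141/1250 = 207/1250

P(the email is spam|the filter flags the email) = (33/625) / (207/1250) = 22/69

P(the email is spam|the filter flags the email) = 22/69 ≈ 31.88%


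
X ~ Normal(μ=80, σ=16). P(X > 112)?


z = (112-80)/16 = 2.0
P(X > 112) = 1 - P(Z ≤ 2.0) = 1 - 0.9772 = 0.0228

P(X > 112) ≈ 0.0228


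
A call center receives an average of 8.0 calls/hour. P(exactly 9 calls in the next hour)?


Poisson(λ=8.0): P(X=9) = e^(-λ)×λ^k/k!
= e^(-8.0) × 8.0^9 / 9!
≈ 0.0003354626279 × 134217728 / 362880 ≈ 0.124077

P(X=9) ≈ 0.124077 ≈ 12.41%
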